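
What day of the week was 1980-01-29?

January 1, 1980 is a Tuesday.
January 29 is day 29 of the year, i.e. 28 days after Jan 1.
28 mod 7 = 0, so advance 0 weekdays from Tuesday: Tuesday.

Tuesday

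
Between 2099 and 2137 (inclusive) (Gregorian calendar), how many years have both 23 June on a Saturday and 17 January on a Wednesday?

4

Check each year's weekday for 23 June and 17 January:
  2099: Tue/Sat  2100: Wed/Sun  2101: Thu/Mon  2102: Fri/Tue  2103: Sat/Wed ✓  2104: Mon/Thu  2105: Tue/Sat  2106: Wed/Sun  2107: Thu/Mon  2108: Sat/Tue  2109: Sun/Thu  2110: Mon/Fri  2111: Tue/Sat  2112: Thu/Sun  …(11 more)…  2124: Fri/Mon  2125: Sat/Wed ✓  2126: Sun/Thu  2127: Mon/Fri  2128: Wed/Sat  2129: Thu/Mon  2130: Fri/Tue  2131: Sat/Wed ✓  2132: Mon/Thu  2133: Tue/Sat  2134: Wed/Sun  2135: Thu/Mon  2136: Sat/Tue  2137: Sun/Thu
Both conditions hold in: 2103, 2114, 2125, 2131 — 4.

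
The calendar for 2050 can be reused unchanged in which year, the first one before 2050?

2039

Two years share a calendar iff Jan 1 falls on the same weekday and both are leap or both are common. 2050: Jan 1 is Saturday, common year.
2049: Jan 1 Friday, common
2048: Jan 1 Wednesday, leap
2047: Jan 1 Tuesday, common
2046: Jan 1 Monday, common
2045: Jan 1 Sunday, common
2044: Jan 1 Friday, leap
2043: Jan 1 Thursday, common
2042: Jan 1 Wednesday, common
2041: Jan 1 Tuesday, common
2040: Jan 1 Sunday, leap
2039: Jan 1 Saturday, common
2039 matches on both conditions.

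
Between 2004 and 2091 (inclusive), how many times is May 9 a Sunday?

13

Track May 9's weekday year by year (advancing +1, or +2 across a Feb 29):
  2004: Sun ✓  2005: Mon (+1)  2006: Tue (+1)  2007: Wed (+1)  2008: Fri (+2)
  2009: Sat (+1)  2010: Sun (+1) ✓  2011: Mon (+1)  2012: Wed (+2)  2013: Thu (+1)
  2014: Fri (+1)  2015: Sat (+1)  2016: Mon (+2)  2017: Tue (+1)  … (60 more years) …
  2078: Mon (+1)  2079: Tue (+1)  2080: Thu (+2)  2081: Fri (+1)  2082: Sat (+1)
  2083: Sun (+1) ✓  2084: Tue (+2)  2085: Wed (+1)  2086: Thu (+1)  2087: Fri (+1)
  2088: Sun (+2) ✓  2089: Mon (+1)  2090: Tue (+1)  2091: Wed (+1)
Sunday years: 2004, 2010, 2021, 2027, 2032, 2038, 2049, 2055, 2060, 2066, 2077, 2083, 2088 — 13 in total.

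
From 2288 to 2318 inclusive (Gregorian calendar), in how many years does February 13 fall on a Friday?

Track February 13's weekday year by year (advancing +1, or +2 across a Feb 29):
  2288: Mon  2289: Wed (+2)  2290: Thu (+1)  2291: Fri (+1) ✓  2292: Sat (+1)
  2293: Mon (+2)  2294: Tue (+1)  2295: Wed (+1)  2296: Thu (+1)  2297: Sat (+2)
  2298: Sun (+1)  2299: Mon (+1)  2300: Tue (+1)  2301: Wed (+1)  … (3 more years) …
  2305: Mon (+2)  2306: Tue (+1)  2307: Wed (+1)  2308: Thu (+1)  2309: Sat (+2)
  2310: Sun (+1)  2311: Mon (+1)  2312: Tue (+1)  2313: Thu (+2)  2314: Fri (+1) ✓
  2315: Sat (+1)  2316: Sun (+1)  2317: Tue (+2)  2318: Wed (+1)
Friday years: 2291, 2303, 2314 — 3 in total.

3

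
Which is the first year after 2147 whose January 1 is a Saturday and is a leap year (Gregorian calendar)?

2152

Jan 1 advances by 2 weekdays after a leap year and by 1 after a common year.
2147: Jan 1 is Sunday.
2148: Monday (leap)
2149: Wednesday
2150: Thursday
2151: Friday
2152: Saturday (leap)
2152 begins on a Saturday and is a leap year.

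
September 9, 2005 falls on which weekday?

Friday

January 1, 2005 is a Saturday.
September 9 is day 252 of the year, i.e. 251 days after Jan 1.
251 mod 7 = 6, so advance 6 weekdays from Saturday: Friday.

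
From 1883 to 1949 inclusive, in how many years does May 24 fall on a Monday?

9

Track May 24's weekday year by year (advancing +1, or +2 across a Feb 29):
  1883: Thu  1884: Sat (+2)  1885: Sun (+1)  1886: Mon (+1) ✓  1887: Tue (+1)
  1888: Thu (+2)  1889: Fri (+1)  1890: Sat (+1)  1891: Sun (+1)  1892: Tue (+2)
  1893: Wed (+1)  1894: Thu (+1)  1895: Fri (+1)  1896: Sun (+2)  … (39 more years) …
  1936: Sun (+2)  1937: Mon (+1) ✓  1938: Tue (+1)  1939: Wed (+1)  1940: Fri (+2)
  1941: Sat (+1)  1942: Sun (+1)  1943: Mon (+1) ✓  1944: Wed (+2)  1945: Thu (+1)
  1946: Fri (+1)  1947: Sat (+1)  1948: Mon (+2) ✓  1949: Tue (+1)
Monday years: 1886, 1897, 1909, 1915, 1920, 1926, 1937, 1943, 1948 — 9 in total.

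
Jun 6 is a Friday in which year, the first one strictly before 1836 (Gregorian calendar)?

From one year to the next, a fixed date's weekday advances by 1, or by 2 when a Feb 29 lies between the two dates.
1836: June 6 is Monday.
1835: Saturday (−2)
1834: Friday (−1)
Jun 6 falls on a Friday in 1834.

1834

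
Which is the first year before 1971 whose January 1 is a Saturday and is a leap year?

Jan 1 advances by 2 weekdays after a leap year and by 1 after a common year.
1971: Jan 1 is Friday.
1970: Thursday
1969: Wednesday
1968: Monday (leap)
1967: Sunday
1966: Saturday
1965: Friday
1964: Wednesday (leap)
1963: Tuesday
1962: Monday
1961: Sunday
1960: Friday (leap)
1959: Thursday
1958: Wednesday
1957: Tuesday
1956: Sunday (leap)
1955: Saturday
1954: Friday
1953: Thursday
1952: Tuesday (leap)
1951: Monday
1950: Sunday
1949: Saturday
1948: Thursday (leap)
1947: Wednesday
1946: Tuesday
1945: Monday
1944: Saturday (leap)
1944 begins on a Saturday and is a leap year.

1944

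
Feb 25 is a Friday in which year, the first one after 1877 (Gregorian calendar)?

1881

From one year to the next, a fixed date's weekday advances by 1, or by 2 when a Feb 29 lies between the two dates.
1877: February 25 is Sunday.
1878: Monday (+1)
1879: Tuesday (+1)
1880: Wednesday (+1)
1881: Friday (+2)
Feb 25 falls on a Friday in 1881.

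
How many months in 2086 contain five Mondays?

A month of length L has five Mondays iff its first Monday is on day ≤ L−28 (so day 1–3 in a 31-day month, 1–2 in a 30-day month, day 1 in a leap February).
Checking each month of 2086: Jan starts Tue (31d); Feb starts Fri (28d); Mar starts Fri (31d); Apr starts Mon (30d) ✓; May starts Wed (31d); Jun starts Sat (30d); Jul starts Mon (31d) ✓; Aug starts Thu (31d); Sep starts Sun (30d) ✓; Oct starts Tue (31d); Nov starts Fri (30d); Dec starts Sun (31d) ✓.
Five-Monday months: April, July, September, December → 4.

4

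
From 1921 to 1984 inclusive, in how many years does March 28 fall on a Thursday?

8

Track March 28's weekday year by year (advancing +1, or +2 across a Feb 29):
  1921: Mon  1922: Tue (+1)  1923: Wed (+1)  1924: Fri (+2)  1925: Sat (+1)
  1926: Sun (+1)  1927: Mon (+1)  1928: Wed (+2)  1929: Thu (+1) ✓  1930: Fri (+1)
  1931: Sat (+1)  1932: Mon (+2)  1933: Tue (+1)  1934: Wed (+1)  … (36 more years) …
  1971: Sun (+1)  1972: Tue (+2)  1973: Wed (+1)  1974: Thu (+1) ✓  1975: Fri (+1)
  1976: Sun (+2)  1977: Mon (+1)  1978: Tue (+1)  1979: Wed (+1)  1980: Fri (+2)
  1981: Sat (+1)  1982: Sun (+1)  1983: Mon (+1)  1984: Wed (+2)
Thursday years: 1929, 1935, 1940, 1946, 1957, 1963, 1968, 1974 — 8 in total.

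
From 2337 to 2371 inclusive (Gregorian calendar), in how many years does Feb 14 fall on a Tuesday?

5

Track Feb 14's weekday year by year (advancing +1, or +2 across a Feb 29):
  2337: Sun  2338: Mon (+1)  2339: Tue (+1) ✓  2340: Wed (+1)  2341: Fri (+2)
  2342: Sat (+1)  2343: Sun (+1)  2344: Mon (+1)  2345: Wed (+2)  2346: Thu (+1)
  2347: Fri (+1)  2348: Sat (+1)  2349: Mon (+2)  2350: Tue (+1) ✓  … (7 more years) …
  2358: Fri (+1)  2359: Sat (+1)  2360: Sun (+1)  2361: Tue (+2) ✓  2362: Wed (+1)
  2363: Thu (+1)  2364: Fri (+1)  2365: Sun (+2)  2366: Mon (+1)  2367: Tue (+1) ✓
  2368: Wed (+1)  2369: Fri (+2)  2370: Sat (+1)  2371: Sun (+1)
Tuesday years: 2339, 2350, 2356, 2361, 2367 — 5 in total.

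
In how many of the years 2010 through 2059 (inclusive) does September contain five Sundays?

15

September has 30 days; it has five Sundays when Sunday falls among the first (month-length − 28) days — i.e. when September 1 is one of Sunday/Saturday.
September 1 by year: 2010:Wed 2011:Thu 2012:Sat✓ 2013:Sun✓ 2014:Mon 2015:Tue 2016:Thu 2017:Fri 2018:Sat✓ 2019:Sun✓ 2020:Tue 2021:Wed 2022:Thu 2023:Fri 2024:Sun✓ …(20 more)… 2045:Fri 2046:Sat✓ 2047:Sun✓ 2048:Tue 2049:Wed 2050:Thu 2051:Fri 2052:Sun✓ 2053:Mon 2054:Tue 2055:Wed 2056:Fri 2057:Sat✓ 2058:Sun✓ 2059:Mon
Years with five Sundays: 2012, 2013, 2018, 2019, 2024, 2029, 2030, 2035, 2040, 2041, 2046, 2047, 2052, 2057, 2058 → 15.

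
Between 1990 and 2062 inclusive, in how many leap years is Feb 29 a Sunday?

Leap years in 1990–2062: 18 of them.
Feb 29 weekday advances by 5 (mod 7) from one leap year to the next four years later (or differs when a century non-leap intervenes).
Leap-day weekdays: 1992:Sat 1996:Thu 2000:Tue 2004:Sun✓ 2008:Fri 2012:Wed 2016:Mon 2020:Sat 2024:Thu 2028:Tue 2032:Sun✓ 2036:Fri 2040:Wed 2044:Mon 2048:Sat 2052:Thu 2056:Tue 2060:Sun✓
Sunday: 2004, 2032, 2060 → 3.

3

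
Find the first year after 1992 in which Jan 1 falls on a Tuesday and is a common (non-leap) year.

2002

Jan 1 advances by 2 weekdays after a leap year and by 1 after a common year.
1992: Jan 1 is Wednesday (leap).
1993: Friday
1994: Saturday
1995: Sunday
1996: Monday (leap)
1997: Wednesday
1998: Thursday
1999: Friday
2000: Saturday (leap)
2001: Monday
2002: Tuesday
2002 begins on a Tuesday and is a common year.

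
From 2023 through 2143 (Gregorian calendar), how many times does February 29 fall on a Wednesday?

Leap years in 2023–2143: 29 of them.
Feb 29 weekday advances by 5 (mod 7) from one leap year to the next four years later (or differs when a century non-leap intervenes).
Leap-day weekdays: 2024:Thu 2028:Tue 2032:Sun 2036:Fri 2040:Wed✓ 2044:Mon 2048:Sat 2052:Thu 2056:Tue 2060:Sun 2064:Fri 2068:Wed✓ 2072:Mon …(3 more)… 2088:Sun 2092:Fri 2096:Wed✓ 2104:Fri 2108:Wed✓ 2112:Mon 2116:Sat 2120:Thu 2124:Tue 2128:Sun 2132:Fri 2136:Wed✓ 2140:Mon
Wednesday: 2040, 2068, 2096, 2108, 2136 → 5.

5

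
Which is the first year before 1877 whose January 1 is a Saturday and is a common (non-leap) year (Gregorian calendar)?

1870

Jan 1 advances by 2 weekdays after a leap year and by 1 after a common year.
1877: Jan 1 is Monday.
1876: Saturday (leap)
1875: Friday
1874: Thursday
1873: Wednesday
1872: Monday (leap)
1871: Sunday
1870: Saturday
1870 begins on a Saturday and is a common year.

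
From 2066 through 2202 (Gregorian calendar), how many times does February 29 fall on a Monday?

5

Leap years in 2066–2202: 32 of them.
Feb 29 weekday advances by 5 (mod 7) from one leap year to the next four years later (or differs when a century non-leap intervenes).
Leap-day weekdays: 2068:Wed 2072:Mon✓ 2076:Sat 2080:Thu 2084:Tue 2088:Sun 2092:Fri 2096:Wed 2104:Fri 2108:Wed 2112:Mon✓ 2116:Sat 2120:Thu …(6 more)… 2148:Thu 2152:Tue 2156:Sun 2160:Fri 2164:Wed 2168:Mon✓ 2172:Sat 2176:Thu 2180:Tue 2184:Sun 2188:Fri 2192:Wed 2196:Mon✓
Monday: 2072, 2112, 2140, 2168, 2196 → 5.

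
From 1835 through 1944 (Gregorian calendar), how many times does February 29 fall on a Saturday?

5

Leap years in 1835–1944: 27 of them.
Feb 29 weekday advances by 5 (mod 7) from one leap year to the next four years later (or differs when a century non-leap intervenes).
Leap-day weekdays: 1836:Mon 1840:Sat✓ 1844:Thu 1848:Tue 1852:Sun 1856:Fri 1860:Wed 1864:Mon 1868:Sat✓ 1872:Thu 1876:Tue 1880:Sun 1884:Fri 1888:Wed 1892:Mon 1896:Sat✓ 1904:Mon 1908:Sat✓ 1912:Thu 1916:Tue 1920:Sun 1924:Fri 1928:Wed 1932:Mon 1936:Sat✓ 1940:Thu 1944:Tue
Saturday: 1840, 1868, 1896, 1908, 1936 → 5.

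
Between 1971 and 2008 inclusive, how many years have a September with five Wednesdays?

September has 30 days; it has five Wednesdays when Wednesday falls among the first (month-length − 28) days — i.e. when September 1 is one of Wednesday/Tuesday.
September 1 by year: 1971:Wed✓ 1972:Fri 1973:Sat 1974:Sun 1975:Mon 1976:Wed✓ 1977:Thu 1978:Fri 1979:Sat 1980:Mon 1981:Tue✓ 1982:Wed✓ 1983:Thu 1984:Sat 1985:Sun …(8 more)… 1994:Thu 1995:Fri 1996:Sun 1997:Mon 1998:Tue✓ 1999:Wed✓ 2000:Fri 2001:Sat 2002:Sun 2003:Mon 2004:Wed✓ 2005:Thu 2006:Fri 2007:Sat 2008:Mon
Years with five Wednesdays: 1971, 1976, 1981, 1982, 1987, 1992, 1993, 1998, 1999, 2004 → 10.

10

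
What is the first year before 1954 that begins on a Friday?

1943

Jan 1 advances by 2 weekdays after a leap year and by 1 after a common year.
1954: Jan 1 is Friday.
1953: Thursday
1952: Tuesday (leap)
1951: Monday
1950: Sunday
1949: Saturday
1948: Thursday (leap)
1947: Wednesday
1946: Tuesday
1945: Monday
1944: Saturday (leap)
1943: Friday
1943 begins on a Friday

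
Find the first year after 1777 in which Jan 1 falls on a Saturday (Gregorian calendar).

1780

Jan 1 advances by 2 weekdays after a leap year and by 1 after a common year.
1777: Jan 1 is Wednesday.
1778: Thursday
1779: Friday
1780: Saturday (leap)
1780 begins on a Saturday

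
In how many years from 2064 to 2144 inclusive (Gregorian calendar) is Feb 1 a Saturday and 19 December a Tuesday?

Check each year's weekday for Feb 1 and 19 December:
  2064: Fri/Fri  2065: Sun/Sat  2066: Mon/Sun  2067: Tue/Mon  2068: Wed/Wed  2069: Fri/Thu  2070: Sat/Fri  2071: Sun/Sat  2072: Mon/Mon  2073: Wed/Tue  2074: Thu/Wed  2075: Fri/Thu  2076: Sat/Sat  2077: Mon/Sun  …(53 more)…  2131: Thu/Wed  2132: Fri/Fri  2133: Sun/Sat  2134: Mon/Sun  2135: Tue/Mon  2136: Wed/Wed  2137: Fri/Thu  2138: Sat/Fri  2139: Sun/Sat  2140: Mon/Mon  2141: Wed/Tue  2142: Thu/Wed  2143: Fri/Thu  2144: Sat/Sat
Both conditions hold in: no year — 0.

0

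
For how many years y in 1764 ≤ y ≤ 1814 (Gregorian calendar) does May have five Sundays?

May has 31 days; it has five Sundays when Sunday falls among the first (month-length − 28) days — i.e. when May 1 is one of Sunday/Saturday/Friday.
May 1 by year: 1764:Tue 1765:Wed 1766:Thu 1767:Fri✓ 1768:Sun✓ 1769:Mon 1770:Tue 1771:Wed 1772:Fri✓ 1773:Sat✓ 1774:Sun✓ 1775:Mon 1776:Wed 1777:Thu 1778:Fri✓ …(21 more)… 1800:Thu 1801:Fri✓ 1802:Sat✓ 1803:Sun✓ 1804:Tue 1805:Wed 1806:Thu 1807:Fri✓ 1808:Sun✓ 1809:Mon 1810:Tue 1811:Wed 1812:Fri✓ 1813:Sat✓ 1814:Sun✓
Years with five Sundays: 1767, 1768, 1772, 1773, 1774, 1778, 1779, 1784, 1785, 1789, 1790, 1791, 1795, 1796, 1801, 1802, 1803, 1807, 1808, 1812, 1813, 1814 → 22.

22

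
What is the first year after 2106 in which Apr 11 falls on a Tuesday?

From one year to the next, a fixed date's weekday advances by 1, or by 2 when a Feb 29 lies between the two dates.
2106: April 11 is Sunday.
2107: Monday (+1)
2108: Wednesday (+2)
2109: Thursday (+1)
2110: Friday (+1)
2111: Saturday (+1)
2112: Monday (+2)
2113: Tuesday (+1)
Apr 11 falls on a Tuesday in 2113.

2113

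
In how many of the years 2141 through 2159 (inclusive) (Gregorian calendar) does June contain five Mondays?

4

June has 30 days; it has five Mondays when Monday falls among the first (month-length − 28) days — i.e. when June 1 is one of Monday/Sunday.
June 1 by year: 2141:Thu 2142:Fri 2143:Sat 2144:Mon✓ 2145:Tue 2146:Wed 2147:Thu 2148:Sat 2149:Sun✓ 2150:Mon✓ 2151:Tue 2152:Thu 2153:Fri 2154:Sat 2155:Sun✓ 2156:Tue 2157:Wed 2158:Thu 2159:Fri
Years with five Mondays: 2144, 2149, 2150, 2155 → 4.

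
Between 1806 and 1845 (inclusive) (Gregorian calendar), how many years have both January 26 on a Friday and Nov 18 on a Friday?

Check each year's weekday for January 26 and Nov 18:
  1806: Sun/Tue  1807: Mon/Wed  1808: Tue/Fri  1809: Thu/Sat  1810: Fri/Sun  1811: Sat/Mon  1812: Sun/Wed  1813: Tue/Thu  1814: Wed/Fri  1815: Thu/Sat  1816: Fri/Mon  1817: Sun/Tue  1818: Mon/Wed  1819: Tue/Thu  …(12 more)…  1832: Thu/Sun  1833: Sat/Mon  1834: Sun/Tue  1835: Mon/Wed  1836: Tue/Fri  1837: Thu/Sat  1838: Fri/Sun  1839: Sat/Mon  1840: Sun/Wed  1841: Tue/Thu  1842: Wed/Fri  1843: Thu/Sat  1844: Fri/Mon  1845: Sun/Tue
Both conditions hold in: no year — 0.

0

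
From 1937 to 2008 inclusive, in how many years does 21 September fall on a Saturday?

Track 21 September's weekday year by year (advancing +1, or +2 across a Feb 29):
  1937: Tue  1938: Wed (+1)  1939: Thu (+1)  1940: Sat (+2) ✓  1941: Sun (+1)
  1942: Mon (+1)  1943: Tue (+1)  1944: Thu (+2)  1945: Fri (+1)  1946: Sat (+1) ✓
  1947: Sun (+1)  1948: Tue (+2)  1949: Wed (+1)  1950: Thu (+1)  … (44 more years) …
  1995: Thu (+1)  1996: Sat (+2) ✓  1997: Sun (+1)  1998: Mon (+1)  1999: Tue (+1)
  2000: Thu (+2)  2001: Fri (+1)  2002: Sat (+1) ✓  2003: Sun (+1)  2004: Tue (+2)
  2005: Wed (+1)  2006: Thu (+1)  2007: Fri (+1)  2008: Sun (+2)
Saturday years: 1940, 1946, 1957, 1963, 1968, 1974, 1985, 1991, 1996, 2002 — 10 in total.

10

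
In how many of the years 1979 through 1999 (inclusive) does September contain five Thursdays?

6

September has 30 days; it has five Thursdays when Thursday falls among the first (month-length − 28) days — i.e. when September 1 is one of Thursday/Wednesday.
September 1 by year: 1979:Sat 1980:Mon 1981:Tue 1982:Wed✓ 1983:Thu✓ 1984:Sat 1985:Sun 1986:Mon 1987:Tue 1988:Thu✓ 1989:Fri 1990:Sat 1991:Sun 1992:Tue 1993:Wed✓ 1994:Thu✓ 1995:Fri 1996:Sun 1997:Mon 1998:Tue 1999:Wed✓
Years with five Thursdays: 1982, 1983, 1988, 1993, 1994, 1999 → 6.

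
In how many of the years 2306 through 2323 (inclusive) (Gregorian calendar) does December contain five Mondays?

December has 31 days; it has five Mondays when Monday falls among the first (month-length − 28) days — i.e. when December 1 is one of Monday/Sunday/Saturday.
December 1 by year: 2306:Sat✓ 2307:Sun✓ 2308:Tue 2309:Wed 2310:Thu 2311:Fri 2312:Sun✓ 2313:Mon✓ 2314:Tue 2315:Wed 2316:Fri 2317:Sat✓ 2318:Sun✓ 2319:Mon✓ 2320:Wed 2321:Thu 2322:Fri 2323:Sat✓
Years with five Mondays: 2306, 2307, 2312, 2313, 2317, 2318, 2319, 2323 → 8.

8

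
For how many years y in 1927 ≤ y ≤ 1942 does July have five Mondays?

7

July has 31 days; it has five Mondays when Monday falls among the first (month-length − 28) days — i.e. when July 1 is one of Monday/Sunday/Saturday.
July 1 by year: 1927:Fri 1928:Sun✓ 1929:Mon✓ 1930:Tue 1931:Wed 1932:Fri 1933:Sat✓ 1934:Sun✓ 1935:Mon✓ 1936:Wed 1937:Thu 1938:Fri 1939:Sat✓ 1940:Mon✓ 1941:Tue 1942:Wed
Years with five Mondays: 1928, 1929, 1933, 1934, 1935, 1939, 1940 → 7.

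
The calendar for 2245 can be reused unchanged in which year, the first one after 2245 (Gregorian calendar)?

Two years share a calendar iff Jan 1 falls on the same weekday and both are leap or both are common. 2245: Jan 1 is Wednesday, common year.
2246: Jan 1 Thursday, common
2247: Jan 1 Friday, common
2248: Jan 1 Saturday, leap
2249: Jan 1 Monday, common
2250: Jan 1 Tuesday, common
2251: Jan 1 Wednesday, common
2251 matches on both conditions.

2251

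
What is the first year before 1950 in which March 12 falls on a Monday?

From one year to the next, a fixed date's weekday advances by 1, or by 2 when a Feb 29 lies between the two dates.
1950: March 12 is Sunday.
1949: Saturday (−1)
1948: Friday (−1)
1947: Wednesday (−2)
1946: Tuesday (−1)
1945: Monday (−1)
March 12 falls on a Monday in 1945.

1945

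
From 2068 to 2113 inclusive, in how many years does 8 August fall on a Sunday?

6

Track 8 August's weekday year by year (advancing +1, or +2 across a Feb 29):
  2068: Wed  2069: Thu (+1)  2070: Fri (+1)  2071: Sat (+1)  2072: Mon (+2)
  2073: Tue (+1)  2074: Wed (+1)  2075: Thu (+1)  2076: Sat (+2)  2077: Sun (+1) ✓
  2078: Mon (+1)  2079: Tue (+1)  2080: Thu (+2)  2081: Fri (+1)  … (18 more years) …
  2100: Sun (+1) ✓  2101: Mon (+1)  2102: Tue (+1)  2103: Wed (+1)  2104: Fri (+2)
  2105: Sat (+1)  2106: Sun (+1) ✓  2107: Mon (+1)  2108: Wed (+2)  2109: Thu (+1)
  2110: Fri (+1)  2111: Sat (+1)  2112: Mon (+2)  2113: Tue (+1)
Sunday years: 2077, 2083, 2088, 2094, 2100, 2106 — 6 in total.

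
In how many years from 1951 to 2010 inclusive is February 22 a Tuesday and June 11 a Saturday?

6

Check each year's weekday for February 22 and June 11:
  1951: Thu/Mon  1952: Fri/Wed  1953: Sun/Thu  1954: Mon/Fri  1955: Tue/Sat ✓  1956: Wed/Mon  1957: Fri/Tue  1958: Sat/Wed  1959: Sun/Thu  1960: Mon/Sat  1961: Wed/Sun  1962: Thu/Mon  1963: Fri/Tue  1964: Sat/Thu  …(32 more)…  1997: Sat/Wed  1998: Sun/Thu  1999: Mon/Fri  2000: Tue/Sun  2001: Thu/Mon  2002: Fri/Tue  2003: Sat/Wed  2004: Sun/Fri  2005: Tue/Sat ✓  2006: Wed/Sun  2007: Thu/Mon  2008: Fri/Wed  2009: Sun/Thu  2010: Mon/Fri
Both conditions hold in: 1955, 1966, 1977, 1983, 1994, 2005 — 6.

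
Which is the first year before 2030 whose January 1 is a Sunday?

Jan 1 advances by 2 weekdays after a leap year and by 1 after a common year.
2030: Jan 1 is Tuesday.
2029: Monday
2028: Saturday (leap)
2027: Friday
2026: Thursday
2025: Wednesday
2024: Monday (leap)
2023: Sunday
2023 begins on a Sunday

2023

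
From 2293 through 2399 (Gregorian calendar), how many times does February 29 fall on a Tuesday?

3

Leap years in 2293–2399: 25 of them.
Feb 29 weekday advances by 5 (mod 7) from one leap year to the next four years later (or differs when a century non-leap intervenes).
Leap-day weekdays: 2296:Sat 2304:Mon 2308:Sat 2312:Thu 2316:Tue✓ 2320:Sun 2324:Fri 2328:Wed 2332:Mon 2336:Sat 2340:Thu 2344:Tue✓ 2348:Sun 2352:Fri 2356:Wed 2360:Mon 2364:Sat 2368:Thu 2372:Tue✓ 2376:Sun 2380:Fri 2384:Wed 2388:Mon 2392:Sat 2396:Thu
Tuesday: 2316, 2344, 2372 → 3.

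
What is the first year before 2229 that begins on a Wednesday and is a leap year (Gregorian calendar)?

2212

Jan 1 advances by 2 weekdays after a leap year and by 1 after a common year.
2229: Jan 1 is Thursday.
2228: Tuesday (leap)
2227: Monday
2226: Sunday
2225: Saturday
2224: Thursday (leap)
2223: Wednesday
2222: Tuesday
2221: Monday
2220: Saturday (leap)
2219: Friday
2218: Thursday
2217: Wednesday
2216: Monday (leap)
2215: Sunday
2214: Saturday
2213: Friday
2212: Wednesday (leap)
2212 begins on a Wednesday and is a leap year.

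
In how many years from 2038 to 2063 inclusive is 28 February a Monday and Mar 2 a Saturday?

0

Check each year's weekday for 28 February and Mar 2:
  2038: Sun/Tue  2039: Mon/Wed  2040: Tue/Fri  2041: Thu/Sat  2042: Fri/Sun  2043: Sat/Mon  2044: Sun/Wed  2045: Tue/Thu  2046: Wed/Fri  2047: Thu/Sat  2048: Fri/Mon  2049: Sun/Tue  2050: Mon/Wed  2051: Tue/Thu  2052: Wed/Sat  2053: Fri/Sun  2054: Sat/Mon  2055: Sun/Tue  2056: Mon/Thu  2057: Wed/Fri  2058: Thu/Sat  2059: Fri/Sun  2060: Sat/Tue  2061: Mon/Wed  2062: Tue/Thu  2063: Wed/Fri
Both conditions hold in: no year — 0.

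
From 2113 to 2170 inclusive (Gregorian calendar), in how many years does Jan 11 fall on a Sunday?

Track Jan 11's weekday year by year (advancing +1, or +2 across a Feb 29):
  2113: Wed  2114: Thu (+1)  2115: Fri (+1)  2116: Sat (+1)  2117: Mon (+2)
  2118: Tue (+1)  2119: Wed (+1)  2120: Thu (+1)  2121: Sat (+2)  2122: Sun (+1) ✓
  2123: Mon (+1)  2124: Tue (+1)  2125: Thu (+2)  2126: Fri (+1)  … (30 more years) …
  2157: Tue (+2)  2158: Wed (+1)  2159: Thu (+1)  2160: Fri (+1)  2161: Sun (+2) ✓
  2162: Mon (+1)  2163: Tue (+1)  2164: Wed (+1)  2165: Fri (+2)  2166: Sat (+1)
  2167: Sun (+1) ✓  2168: Mon (+1)  2169: Wed (+2)  2170: Thu (+1)
Sunday years: 2122, 2128, 2133, 2139, 2150, 2156, 2161, 2167 — 8 in total.

8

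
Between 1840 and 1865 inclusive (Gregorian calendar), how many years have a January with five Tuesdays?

January has 31 days; it has five Tuesdays when Tuesday falls among the first (month-length − 28) days — i.e. when January 1 is one of Tuesday/Monday/Sunday.
January 1 by year: 1840:Wed 1841:Fri 1842:Sat 1843:Sun✓ 1844:Mon✓ 1845:Wed 1846:Thu 1847:Fri 1848:Sat 1849:Mon✓ 1850:Tue✓ 1851:Wed 1852:Thu 1853:Sat 1854:Sun✓ 1855:Mon✓ 1856:Tue✓ 1857:Thu 1858:Fri 1859:Sat 1860:Sun✓ 1861:Tue✓ 1862:Wed 1863:Thu 1864:Fri 1865:Sun✓
Years with five Tuesdays: 1843, 1844, 1849, 1850, 1854, 1855, 1856, 1860, 1861, 1865 → 10.

10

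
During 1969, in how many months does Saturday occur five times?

4

A month of length L has five Saturdays iff its first Saturday is on day ≤ L−28 (so day 1–3 in a 31-day month, 1–2 in a 30-day month, day 1 in a leap February).
Checking each month of 1969: Jan starts Wed (31d); Feb starts Sat (28d); Mar starts Sat (31d) ✓; Apr starts Tue (30d); May starts Thu (31d) ✓; Jun starts Sun (30d); Jul starts Tue (31d); Aug starts Fri (31d) ✓; Sep starts Mon (30d); Oct starts Wed (31d); Nov starts Sat (30d) ✓; Dec starts Mon (31d).
Five-Saturday months: March, May, August, November → 4.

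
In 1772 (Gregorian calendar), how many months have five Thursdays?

5

A month of length L has five Thursdays iff its first Thursday is on day ≤ L−28 (so day 1–3 in a 31-day month, 1–2 in a 30-day month, day 1 in a leap February).
Checking each month of 1772: Jan starts Wed (31d) ✓; Feb starts Sat (29d); Mar starts Sun (31d); Apr starts Wed (30d) ✓; May starts Fri (31d); Jun starts Mon (30d); Jul starts Wed (31d) ✓; Aug starts Sat (31d); Sep starts Tue (30d); Oct starts Thu (31d) ✓; Nov starts Sun (30d); Dec starts Tue (31d) ✓.
Five-Thursday months: January, April, July, October, December → 5.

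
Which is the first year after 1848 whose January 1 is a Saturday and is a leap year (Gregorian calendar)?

Jan 1 advances by 2 weekdays after a leap year and by 1 after a common year.
1848: Jan 1 is Saturday (leap).
1849: Monday
1850: Tuesday
1851: Wednesday
1852: Thursday (leap)
1853: Saturday
1854: Sunday
1855: Monday
1856: Tuesday (leap)
1857: Thursday
1858: Friday
1859: Saturday
1860: Sunday (leap)
1861: Tuesday
1862: Wednesday
1863: Thursday
1864: Friday (leap)
1865: Sunday
1866: Monday
1867: Tuesday
1868: Wednesday (leap)
1869: Friday
1870: Saturday
1871: Sunday
1872: Monday (leap)
1873: Wednesday
1874: Thursday
1875: Friday
1876: Saturday (leap)
1876 begins on a Saturday and is a leap year.

1876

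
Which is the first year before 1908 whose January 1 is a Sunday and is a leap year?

Jan 1 advances by 2 weekdays after a leap year and by 1 after a common year.
1908: Jan 1 is Wednesday (leap).
1907: Tuesday
1906: Monday
1905: Sunday
1904: Friday (leap)
1903: Thursday
1902: Wednesday
1901: Tuesday
1900: Monday
1899: Sunday
1898: Saturday
1897: Friday
1896: Wednesday (leap)
1895: Tuesday
1894: Monday
1893: Sunday
1892: Friday (leap)
1891: Thursday
1890: Wednesday
1889: Tuesday
1888: Sunday (leap)
1888 begins on a Sunday and is a leap year.

1888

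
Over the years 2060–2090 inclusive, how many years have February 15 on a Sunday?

Track February 15's weekday year by year (advancing +1, or +2 across a Feb 29):
  2060: Sun ✓  2061: Tue (+2)  2062: Wed (+1)  2063: Thu (+1)  2064: Fri (+1)
  2065: Sun (+2) ✓  2066: Mon (+1)  2067: Tue (+1)  2068: Wed (+1)  2069: Fri (+2)
  2070: Sat (+1)  2071: Sun (+1) ✓  2072: Mon (+1)  2073: Wed (+2)  … (3 more years) …
  2077: Mon (+2)  2078: Tue (+1)  2079: Wed (+1)  2080: Thu (+1)  2081: Sat (+2)
  2082: Sun (+1) ✓  2083: Mon (+1)  2084: Tue (+1)  2085: Thu (+2)  2086: Fri (+1)
  2087: Sat (+1)  2088: Sun (+1) ✓  2089: Tue (+2)  2090: Wed (+1)
Sunday years: 2060, 2065, 2071, 2082, 2088 — 5 in total.

5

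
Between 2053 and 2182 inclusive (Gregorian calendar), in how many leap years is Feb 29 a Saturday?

Leap years in 2053–2182: 31 of them.
Feb 29 weekday advances by 5 (mod 7) from one leap year to the next four years later (or differs when a century non-leap intervenes).
Leap-day weekdays: 2056:Tue 2060:Sun 2064:Fri 2068:Wed 2072:Mon 2076:Sat✓ 2080:Thu 2084:Tue 2088:Sun 2092:Fri 2096:Wed 2104:Fri 2108:Wed …(5 more)… 2132:Fri 2136:Wed 2140:Mon 2144:Sat✓ 2148:Thu 2152:Tue 2156:Sun 2160:Fri 2164:Wed 2168:Mon 2172:Sat✓ 2176:Thu 2180:Tue
Saturday: 2076, 2116, 2144, 2172 → 4.

4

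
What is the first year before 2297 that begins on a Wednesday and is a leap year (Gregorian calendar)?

2296

Jan 1 advances by 2 weekdays after a leap year and by 1 after a common year.
2297: Jan 1 is Friday.
2296: Wednesday (leap)
2296 begins on a Wednesday and is a leap year.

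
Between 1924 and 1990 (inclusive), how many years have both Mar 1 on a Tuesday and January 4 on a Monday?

Check each year's weekday for Mar 1 and January 4:
  1924: Sat/Fri  1925: Sun/Sun  1926: Mon/Mon  1927: Tue/Tue  1928: Thu/Wed  1929: Fri/Fri  1930: Sat/Sat  1931: Sun/Sun  1932: Tue/Mon ✓  1933: Wed/Wed  1934: Thu/Thu  1935: Fri/Fri  1936: Sun/Sat  1937: Mon/Mon  …(39 more)…  1977: Tue/Tue  1978: Wed/Wed  1979: Thu/Thu  1980: Sat/Fri  1981: Sun/Sun  1982: Mon/Mon  1983: Tue/Tue  1984: Thu/Wed  1985: Fri/Fri  1986: Sat/Sat  1987: Sun/Sun  1988: Tue/Mon ✓  1989: Wed/Wed  1990: Thu/Thu
Both conditions hold in: 1932, 1960, 1988 — 3.

3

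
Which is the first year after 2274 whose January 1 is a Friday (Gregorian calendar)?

2275

Jan 1 advances by 2 weekdays after a leap year and by 1 after a common year.
2274: Jan 1 is Thursday.
2275: Friday
2275 begins on a Friday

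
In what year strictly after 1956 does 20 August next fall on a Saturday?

From one year to the next, a fixed date's weekday advances by 1, or by 2 when a Feb 29 lies between the two dates.
1956: August 20 is Monday.
1957: Tuesday (+1)
1958: Wednesday (+1)
1959: Thursday (+1)
1960: Saturday (+2)
20 August falls on a Saturday in 1960.

1960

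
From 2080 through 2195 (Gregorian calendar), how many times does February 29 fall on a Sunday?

4

Leap years in 2080–2195: 28 of them.
Feb 29 weekday advances by 5 (mod 7) from one leap year to the next four years later (or differs when a century non-leap intervenes).
Leap-day weekdays: 2080:Thu 2084:Tue 2088:Sun✓ 2092:Fri 2096:Wed 2104:Fri 2108:Wed 2112:Mon 2116:Sat 2120:Thu 2124:Tue 2128:Sun✓ 2132:Fri 2136:Wed 2140:Mon 2144:Sat 2148:Thu 2152:Tue 2156:Sun✓ 2160:Fri 2164:Wed 2168:Mon 2172:Sat 2176:Thu 2180:Tue 2184:Sun✓ 2188:Fri 2192:Wed
Sunday: 2088, 2128, 2156, 2184 → 4.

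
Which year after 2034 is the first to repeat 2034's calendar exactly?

Two years share a calendar iff Jan 1 falls on the same weekday and both are leap or both are common. 2034: Jan 1 is Sunday, common year.
2035: Jan 1 Monday, common
2036: Jan 1 Tuesday, leap
2037: Jan 1 Thursday, common
2038: Jan 1 Friday, common
2039: Jan 1 Saturday, common
2040: Jan 1 Sunday, leap
2041: Jan 1 Tuesday, common
2042: Jan 1 Wednesday, common
2043: Jan 1 Thursday, common
2044: Jan 1 Friday, leap
2045: Jan 1 Sunday, common
2045 matches on both conditions.

2045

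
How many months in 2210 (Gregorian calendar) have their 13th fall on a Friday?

2

Check the 13th of each month of 2210: Jan 13: Sat, Feb 13: Tue, Mar 13: Tue, Apr 13: Fri, May 13: Sun, Jun 13: Wed, Jul 13: Fri, Aug 13: Mon, Sep 13: Thu, Oct 13: Sat, Nov 13: Tue, Dec 13: Thu.
Friday occurs in April, July — 2 months.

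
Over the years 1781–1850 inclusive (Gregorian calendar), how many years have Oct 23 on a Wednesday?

11

Track Oct 23's weekday year by year (advancing +1, or +2 across a Feb 29):
  1781: Tue  1782: Wed (+1) ✓  1783: Thu (+1)  1784: Sat (+2)  1785: Sun (+1)
  1786: Mon (+1)  1787: Tue (+1)  1788: Thu (+2)  1789: Fri (+1)  1790: Sat (+1)
  1791: Sun (+1)  1792: Tue (+2)  1793: Wed (+1) ✓  1794: Thu (+1)  … (42 more years) …
  1837: Mon (+1)  1838: Tue (+1)  1839: Wed (+1) ✓  1840: Fri (+2)  1841: Sat (+1)
  1842: Sun (+1)  1843: Mon (+1)  1844: Wed (+2) ✓  1845: Thu (+1)  1846: Fri (+1)
  1847: Sat (+1)  1848: Mon (+2)  1849: Tue (+1)  1850: Wed (+1) ✓
Wednesday years: 1782, 1793, 1799, 1805, 1811, 1816, 1822, 1833, 1839, 1844, 1850 — 11 in total.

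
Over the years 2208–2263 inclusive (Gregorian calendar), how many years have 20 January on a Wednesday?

8

Track 20 January's weekday year by year (advancing +1, or +2 across a Feb 29):
  2208: Wed ✓  2209: Fri (+2)  2210: Sat (+1)  2211: Sun (+1)  2212: Mon (+1)
  2213: Wed (+2) ✓  2214: Thu (+1)  2215: Fri (+1)  2216: Sat (+1)  2217: Mon (+2)
  2218: Tue (+1)  2219: Wed (+1) ✓  2220: Thu (+1)  2221: Sat (+2)  … (28 more years) …
  2250: Sun (+1)  2251: Mon (+1)  2252: Tue (+1)  2253: Thu (+2)  2254: Fri (+1)
  2255: Sat (+1)  2256: Sun (+1)  2257: Tue (+2)  2258: Wed (+1) ✓  2259: Thu (+1)
  2260: Fri (+1)  2261: Sun (+2)  2262: Mon (+1)  2263: Tue (+1)
Wednesday years: 2208, 2213, 2219, 2230, 2236, 2241, 2247, 2258 — 8 in total.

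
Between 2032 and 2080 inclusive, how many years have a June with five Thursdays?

June has 30 days; it has five Thursdays when Thursday falls among the first (month-length − 28) days — i.e. when June 1 is one of Thursday/Wednesday.
June 1 by year: 2032:Tue 2033:Wed✓ 2034:Thu✓ 2035:Fri 2036:Sun 2037:Mon 2038:Tue 2039:Wed✓ 2040:Fri 2041:Sat 2042:Sun 2043:Mon 2044:Wed✓ 2045:Thu✓ 2046:Fri …(19 more)… 2066:Tue 2067:Wed✓ 2068:Fri 2069:Sat 2070:Sun 2071:Mon 2072:Wed✓ 2073:Thu✓ 2074:Fri 2075:Sat 2076:Mon 2077:Tue 2078:Wed✓ 2079:Thu✓ 2080:Sat
Years with five Thursdays: 2033, 2034, 2039, 2044, 2045, 2050, 2051, 2056, 2061, 2062, 2067, 2072, 2073, 2078, 2079 → 15.

15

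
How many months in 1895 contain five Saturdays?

4

A month of length L has five Saturdays iff its first Saturday is on day ≤ L−28 (so day 1–3 in a 31-day month, 1–2 in a 30-day month, day 1 in a leap February).
Checking each month of 1895: Jan starts Tue (31d); Feb starts Fri (28d); Mar starts Fri (31d) ✓; Apr starts Mon (30d); May starts Wed (31d); Jun starts Sat (30d) ✓; Jul starts Mon (31d); Aug starts Thu (31d) ✓; Sep starts Sun (30d); Oct starts Tue (31d); Nov starts Fri (30d) ✓; Dec starts Sun (31d).
Five-Saturday months: March, June, August, November → 4.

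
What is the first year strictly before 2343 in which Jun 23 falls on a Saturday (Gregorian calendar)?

2334

From one year to the next, a fixed date's weekday advances by 1, or by 2 when a Feb 29 lies between the two dates.
2343: June 23 is Wednesday.
2342: Tuesday (−1)
2341: Monday (−1)
2340: Sunday (−1)
2339: Friday (−2)
2338: Thursday (−1)
2337: Wednesday (−1)
2336: Tuesday (−1)
2335: Sunday (−2)
2334: Saturday (−1)
Jun 23 falls on a Saturday in 2334.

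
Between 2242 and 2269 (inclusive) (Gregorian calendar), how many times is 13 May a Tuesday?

4

Track 13 May's weekday year by year (advancing +1, or +2 across a Feb 29):
  2242: Fri  2243: Sat (+1)  2244: Mon (+2)  2245: Tue (+1) ✓  2246: Wed (+1)
  2247: Thu (+1)  2248: Sat (+2)  2249: Sun (+1)  2250: Mon (+1)  2251: Tue (+1) ✓
  2252: Thu (+2)  2253: Fri (+1)  2254: Sat (+1)  2255: Sun (+1)  2256: Tue (+2) ✓
  2257: Wed (+1)  2258: Thu (+1)  2259: Fri (+1)  2260: Sun (+2)  2261: Mon (+1)
  2262: Tue (+1) ✓  2263: Wed (+1)  2264: Fri (+2)  2265: Sat (+1)  2266: Sun (+1)
  2267: Mon (+1)  2268: Wed (+2)  2269: Thu (+1)
Tuesday years: 2245, 2251, 2256, 2262 — 4 in total.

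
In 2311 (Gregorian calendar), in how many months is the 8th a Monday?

Check the 8th of each month of 2311: Jan 8: Sun, Feb 8: Wed, Mar 8: Wed, Apr 8: Sat, May 8: Mon, Jun 8: Thu, Jul 8: Sat, Aug 8: Tue, Sep 8: Fri, Oct 8: Sun, Nov 8: Wed, Dec 8: Fri.
Monday occurs in May — 1 month.

1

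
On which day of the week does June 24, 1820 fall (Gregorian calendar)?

January 1, 1820 is a Saturday.
June 24 is day 176 of the year, i.e. 175 days after Jan 1.
175 mod 7 = 0, so advance 0 weekdays from Saturday: Saturday.

Saturday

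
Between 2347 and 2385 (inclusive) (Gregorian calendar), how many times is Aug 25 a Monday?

6

Track Aug 25's weekday year by year (advancing +1, or +2 across a Feb 29):
  2347: Mon ✓  2348: Wed (+2)  2349: Thu (+1)  2350: Fri (+1)  2351: Sat (+1)
  2352: Mon (+2) ✓  2353: Tue (+1)  2354: Wed (+1)  2355: Thu (+1)  2356: Sat (+2)
  2357: Sun (+1)  2358: Mon (+1) ✓  2359: Tue (+1)  2360: Thu (+2)  … (11 more years) …
  2372: Fri (+2)  2373: Sat (+1)  2374: Sun (+1)  2375: Mon (+1) ✓  2376: Wed (+2)
  2377: Thu (+1)  2378: Fri (+1)  2379: Sat (+1)  2380: Mon (+2) ✓  2381: Tue (+1)
  2382: Wed (+1)  2383: Thu (+1)  2384: Sat (+2)  2385: Sun (+1)
Monday years: 2347, 2352, 2358, 2369, 2375, 2380 — 6 in total.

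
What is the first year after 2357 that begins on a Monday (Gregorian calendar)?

2362

Jan 1 advances by 2 weekdays after a leap year and by 1 after a common year.
2357: Jan 1 is Tuesday.
2358: Wednesday
2359: Thursday
2360: Friday (leap)
2361: Sunday
2362: Monday
2362 begins on a Monday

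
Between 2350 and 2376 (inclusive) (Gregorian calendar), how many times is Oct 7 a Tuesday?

Track Oct 7's weekday year by year (advancing +1, or +2 across a Feb 29):
  2350: Sat  2351: Sun (+1)  2352: Tue (+2) ✓  2353: Wed (+1)  2354: Thu (+1)
  2355: Fri (+1)  2356: Sun (+2)  2357: Mon (+1)  2358: Tue (+1) ✓  2359: Wed (+1)
  2360: Fri (+2)  2361: Sat (+1)  2362: Sun (+1)  2363: Mon (+1)  2364: Wed (+2)
  2365: Thu (+1)  2366: Fri (+1)  2367: Sat (+1)  2368: Mon (+2)  2369: Tue (+1) ✓
  2370: Wed (+1)  2371: Thu (+1)  2372: Sat (+2)  2373: Sun (+1)  2374: Mon (+1)
  2375: Tue (+1) ✓  2376: Thu (+2)
Tuesday years: 2352, 2358, 2369, 2375 — 4 in total.

4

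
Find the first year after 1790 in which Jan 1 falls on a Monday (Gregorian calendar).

Jan 1 advances by 2 weekdays after a leap year and by 1 after a common year.
1790: Jan 1 is Friday.
1791: Saturday
1792: Sunday (leap)
1793: Tuesday
1794: Wednesday
1795: Thursday
1796: Friday (leap)
1797: Sunday
1798: Monday
1798 begins on a Monday

1798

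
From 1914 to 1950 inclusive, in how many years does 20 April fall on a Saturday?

5

Track 20 April's weekday year by year (advancing +1, or +2 across a Feb 29):
  1914: Mon  1915: Tue (+1)  1916: Thu (+2)  1917: Fri (+1)  1918: Sat (+1) ✓
  1919: Sun (+1)  1920: Tue (+2)  1921: Wed (+1)  1922: Thu (+1)  1923: Fri (+1)
  1924: Sun (+2)  1925: Mon (+1)  1926: Tue (+1)  1927: Wed (+1)  … (9 more years) …
  1937: Tue (+1)  1938: Wed (+1)  1939: Thu (+1)  1940: Sat (+2) ✓  1941: Sun (+1)
  1942: Mon (+1)  1943: Tue (+1)  1944: Thu (+2)  1945: Fri (+1)  1946: Sat (+1) ✓
  1947: Sun (+1)  1948: Tue (+2)  1949: Wed (+1)  1950: Thu (+1)
Saturday years: 1918, 1929, 1935, 1940, 1946 — 5 in total.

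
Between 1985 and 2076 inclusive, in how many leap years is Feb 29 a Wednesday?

3

Leap years in 1985–2076: 23 of them.
Feb 29 weekday advances by 5 (mod 7) from one leap year to the next four years later (or differs when a century non-leap intervenes).
Leap-day weekdays: 1988:Mon 1992:Sat 1996:Thu 2000:Tue 2004:Sun 2008:Fri 2012:Wed✓ 2016:Mon 2020:Sat 2024:Thu 2028:Tue 2032:Sun 2036:Fri 2040:Wed✓ 2044:Mon 2048:Sat 2052:Thu 2056:Tue 2060:Sun 2064:Fri 2068:Wed✓ 2072:Mon 2076:Sat
Wednesday: 2012, 2040, 2068 → 3.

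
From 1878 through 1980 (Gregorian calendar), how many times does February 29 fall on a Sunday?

Leap years in 1878–1980: 25 of them.
Feb 29 weekday advances by 5 (mod 7) from one leap year to the next four years later (or differs when a century non-leap intervenes).
Leap-day weekdays: 1880:Sun✓ 1884:Fri 1888:Wed 1892:Mon 1896:Sat 1904:Mon 1908:Sat 1912:Thu 1916:Tue 1920:Sun✓ 1924:Fri 1928:Wed 1932:Mon 1936:Sat 1940:Thu 1944:Tue 1948:Sun✓ 1952:Fri 1956:Wed 1960:Mon 1964:Sat 1968:Thu 1972:Tue 1976:Sun✓ 1980:Fri
Sunday: 1880, 1920, 1948, 1976 → 4.

4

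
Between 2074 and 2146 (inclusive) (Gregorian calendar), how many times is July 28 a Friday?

9

Track July 28's weekday year by year (advancing +1, or +2 across a Feb 29):
  2074: Sat  2075: Sun (+1)  2076: Tue (+2)  2077: Wed (+1)  2078: Thu (+1)
  2079: Fri (+1) ✓  2080: Sun (+2)  2081: Mon (+1)  2082: Tue (+1)  2083: Wed (+1)
  2084: Fri (+2) ✓  2085: Sat (+1)  2086: Sun (+1)  2087: Mon (+1)  … (45 more years) …
  2133: Tue (+1)  2134: Wed (+1)  2135: Thu (+1)  2136: Sat (+2)  2137: Sun (+1)
  2138: Mon (+1)  2139: Tue (+1)  2140: Thu (+2)  2141: Fri (+1) ✓  2142: Sat (+1)
  2143: Sun (+1)  2144: Tue (+2)  2145: Wed (+1)  2146: Thu (+1)
Friday years: 2079, 2084, 2090, 2102, 2113, 2119, 2124, 2130, 2141 — 9 in total.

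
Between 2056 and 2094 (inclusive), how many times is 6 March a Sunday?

Track 6 March's weekday year by year (advancing +1, or +2 across a Feb 29):
  2056: Mon  2057: Tue (+1)  2058: Wed (+1)  2059: Thu (+1)  2060: Sat (+2)
  2061: Sun (+1) ✓  2062: Mon (+1)  2063: Tue (+1)  2064: Thu (+2)  2065: Fri (+1)
  2066: Sat (+1)  2067: Sun (+1) ✓  2068: Tue (+2)  2069: Wed (+1)  … (11 more years) …
  2081: Thu (+1)  2082: Fri (+1)  2083: Sat (+1)  2084: Mon (+2)  2085: Tue (+1)
  2086: Wed (+1)  2087: Thu (+1)  2088: Sat (+2)  2089: Sun (+1) ✓  2090: Mon (+1)
  2091: Tue (+1)  2092: Thu (+2)  2093: Fri (+1)  2094: Sat (+1)
Sunday years: 2061, 2067, 2072, 2078, 2089 — 5 in total.

5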